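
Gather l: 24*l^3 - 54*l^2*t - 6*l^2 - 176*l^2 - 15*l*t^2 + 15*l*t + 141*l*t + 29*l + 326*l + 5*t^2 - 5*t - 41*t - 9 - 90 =24*l^3 + l^2*(-54*t - 182) + l*(-15*t^2 + 156*t + 355) + 5*t^2 - 46*t - 99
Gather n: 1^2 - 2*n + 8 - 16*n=9 - 18*n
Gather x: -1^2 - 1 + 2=0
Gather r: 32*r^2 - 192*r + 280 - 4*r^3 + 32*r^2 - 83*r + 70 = -4*r^3 + 64*r^2 - 275*r + 350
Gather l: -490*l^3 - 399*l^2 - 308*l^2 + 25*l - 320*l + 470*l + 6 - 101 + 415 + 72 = -490*l^3 - 707*l^2 + 175*l + 392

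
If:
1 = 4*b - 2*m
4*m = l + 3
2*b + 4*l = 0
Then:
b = 10/17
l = -5/17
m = 23/34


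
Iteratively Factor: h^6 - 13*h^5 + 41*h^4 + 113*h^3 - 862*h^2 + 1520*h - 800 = (h - 1)*(h^5 - 12*h^4 + 29*h^3 + 142*h^2 - 720*h + 800) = (h - 1)*(h + 4)*(h^4 - 16*h^3 + 93*h^2 - 230*h + 200) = (h - 2)*(h - 1)*(h + 4)*(h^3 - 14*h^2 + 65*h - 100) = (h - 5)*(h - 2)*(h - 1)*(h + 4)*(h^2 - 9*h + 20) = (h - 5)*(h - 4)*(h - 2)*(h - 1)*(h + 4)*(h - 5)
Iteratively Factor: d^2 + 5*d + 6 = (d + 3)*(d + 2)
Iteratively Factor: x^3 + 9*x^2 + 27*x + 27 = (x + 3)*(x^2 + 6*x + 9) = (x + 3)^2*(x + 3)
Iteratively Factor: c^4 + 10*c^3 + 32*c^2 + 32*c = (c + 2)*(c^3 + 8*c^2 + 16*c) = c*(c + 2)*(c^2 + 8*c + 16) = c*(c + 2)*(c + 4)*(c + 4)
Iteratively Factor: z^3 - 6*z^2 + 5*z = (z - 5)*(z^2 - z) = (z - 5)*(z - 1)*(z)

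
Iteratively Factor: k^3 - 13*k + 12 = (k + 4)*(k^2 - 4*k + 3) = (k - 1)*(k + 4)*(k - 3)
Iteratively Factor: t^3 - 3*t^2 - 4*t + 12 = (t - 2)*(t^2 - t - 6) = (t - 3)*(t - 2)*(t + 2)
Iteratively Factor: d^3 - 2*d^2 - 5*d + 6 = (d - 1)*(d^2 - d - 6) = (d - 1)*(d + 2)*(d - 3)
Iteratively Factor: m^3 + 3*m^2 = (m)*(m^2 + 3*m) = m^2*(m + 3)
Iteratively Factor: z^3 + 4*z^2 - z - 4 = (z + 1)*(z^2 + 3*z - 4) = (z - 1)*(z + 1)*(z + 4)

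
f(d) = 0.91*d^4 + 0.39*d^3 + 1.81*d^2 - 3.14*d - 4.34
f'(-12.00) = -6168.02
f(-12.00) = 18489.82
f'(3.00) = 116.53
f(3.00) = 86.77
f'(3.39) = 164.39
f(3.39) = 141.19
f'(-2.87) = -89.94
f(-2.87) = 72.10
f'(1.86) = 31.06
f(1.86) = 9.48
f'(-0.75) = -6.73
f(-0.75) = -0.84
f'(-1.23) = -12.60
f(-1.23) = 3.62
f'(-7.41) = -1446.72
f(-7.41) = 2703.19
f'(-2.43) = -57.26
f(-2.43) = 40.11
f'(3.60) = 194.88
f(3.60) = 178.85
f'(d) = 3.64*d^3 + 1.17*d^2 + 3.62*d - 3.14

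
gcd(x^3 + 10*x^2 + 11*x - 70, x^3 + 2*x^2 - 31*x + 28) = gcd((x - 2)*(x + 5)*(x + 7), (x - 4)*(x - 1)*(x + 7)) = x + 7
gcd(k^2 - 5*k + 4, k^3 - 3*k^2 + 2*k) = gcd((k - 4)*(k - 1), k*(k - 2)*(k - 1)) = k - 1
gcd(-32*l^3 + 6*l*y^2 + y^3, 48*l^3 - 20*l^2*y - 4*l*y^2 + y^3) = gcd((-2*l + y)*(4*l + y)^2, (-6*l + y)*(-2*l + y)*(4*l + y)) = -8*l^2 + 2*l*y + y^2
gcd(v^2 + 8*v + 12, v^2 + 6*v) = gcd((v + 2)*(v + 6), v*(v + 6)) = v + 6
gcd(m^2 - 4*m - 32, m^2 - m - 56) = m - 8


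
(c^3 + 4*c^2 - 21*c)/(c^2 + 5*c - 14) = c*(c - 3)/(c - 2)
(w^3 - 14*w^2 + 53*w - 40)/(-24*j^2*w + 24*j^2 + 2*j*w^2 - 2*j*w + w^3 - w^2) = (w^2 - 13*w + 40)/(-24*j^2 + 2*j*w + w^2)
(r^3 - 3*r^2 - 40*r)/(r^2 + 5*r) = r - 8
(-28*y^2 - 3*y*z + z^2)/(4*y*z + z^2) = (-7*y + z)/z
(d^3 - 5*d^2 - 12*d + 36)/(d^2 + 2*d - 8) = (d^2 - 3*d - 18)/(d + 4)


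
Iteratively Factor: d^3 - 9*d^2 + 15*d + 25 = (d - 5)*(d^2 - 4*d - 5) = (d - 5)*(d + 1)*(d - 5)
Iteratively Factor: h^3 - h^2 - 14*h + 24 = (h + 4)*(h^2 - 5*h + 6) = (h - 3)*(h + 4)*(h - 2)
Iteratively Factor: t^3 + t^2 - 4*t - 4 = (t + 2)*(t^2 - t - 2) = (t - 2)*(t + 2)*(t + 1)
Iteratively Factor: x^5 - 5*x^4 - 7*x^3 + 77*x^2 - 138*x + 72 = (x + 4)*(x^4 - 9*x^3 + 29*x^2 - 39*x + 18) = (x - 3)*(x + 4)*(x^3 - 6*x^2 + 11*x - 6) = (x - 3)*(x - 1)*(x + 4)*(x^2 - 5*x + 6) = (x - 3)^2*(x - 1)*(x + 4)*(x - 2)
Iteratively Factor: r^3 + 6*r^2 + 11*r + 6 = (r + 3)*(r^2 + 3*r + 2) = (r + 1)*(r + 3)*(r + 2)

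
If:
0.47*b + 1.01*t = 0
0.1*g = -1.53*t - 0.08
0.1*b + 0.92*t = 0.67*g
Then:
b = 0.11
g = -0.05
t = -0.05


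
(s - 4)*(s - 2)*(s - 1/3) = s^3 - 19*s^2/3 + 10*s - 8/3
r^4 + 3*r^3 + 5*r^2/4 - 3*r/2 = r*(r - 1/2)*(r + 3/2)*(r + 2)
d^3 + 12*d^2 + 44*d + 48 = (d + 2)*(d + 4)*(d + 6)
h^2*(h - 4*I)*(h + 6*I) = h^4 + 2*I*h^3 + 24*h^2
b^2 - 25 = (b - 5)*(b + 5)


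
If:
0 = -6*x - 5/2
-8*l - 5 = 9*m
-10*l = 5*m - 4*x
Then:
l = 1/5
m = -11/15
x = -5/12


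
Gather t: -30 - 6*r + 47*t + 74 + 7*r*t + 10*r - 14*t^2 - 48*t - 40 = 4*r - 14*t^2 + t*(7*r - 1) + 4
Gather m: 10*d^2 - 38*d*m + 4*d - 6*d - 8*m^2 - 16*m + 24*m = 10*d^2 - 2*d - 8*m^2 + m*(8 - 38*d)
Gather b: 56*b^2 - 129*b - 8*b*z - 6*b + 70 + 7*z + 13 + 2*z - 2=56*b^2 + b*(-8*z - 135) + 9*z + 81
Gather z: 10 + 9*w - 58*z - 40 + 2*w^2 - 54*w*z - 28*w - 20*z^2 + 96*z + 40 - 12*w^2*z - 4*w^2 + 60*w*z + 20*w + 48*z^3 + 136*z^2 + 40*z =-2*w^2 + w + 48*z^3 + 116*z^2 + z*(-12*w^2 + 6*w + 78) + 10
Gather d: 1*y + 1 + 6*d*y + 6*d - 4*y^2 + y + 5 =d*(6*y + 6) - 4*y^2 + 2*y + 6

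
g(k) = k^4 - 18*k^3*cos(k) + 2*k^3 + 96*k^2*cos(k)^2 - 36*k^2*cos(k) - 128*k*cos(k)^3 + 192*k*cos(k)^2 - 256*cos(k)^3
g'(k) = 18*k^3*sin(k) + 4*k^3 - 192*k^2*sin(k)*cos(k) + 36*k^2*sin(k) - 54*k^2*cos(k) + 6*k^2 + 384*k*sin(k)*cos(k)^2 - 384*k*sin(k)*cos(k) + 192*k*cos(k)^2 - 72*k*cos(k) + 768*sin(k)*cos(k)^2 - 128*cos(k)^3 + 192*cos(k)^2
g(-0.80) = -106.92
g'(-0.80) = -269.29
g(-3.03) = 25.99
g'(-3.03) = -43.46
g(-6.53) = 7831.89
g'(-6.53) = -1155.30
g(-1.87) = -0.04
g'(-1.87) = 0.75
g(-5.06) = 1064.81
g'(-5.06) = -3213.23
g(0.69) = -68.87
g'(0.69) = 311.14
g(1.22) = 4.01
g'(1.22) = -21.74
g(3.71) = 3365.69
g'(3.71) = -1587.68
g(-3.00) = 24.69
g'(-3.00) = -43.36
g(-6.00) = 5930.11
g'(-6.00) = -5454.32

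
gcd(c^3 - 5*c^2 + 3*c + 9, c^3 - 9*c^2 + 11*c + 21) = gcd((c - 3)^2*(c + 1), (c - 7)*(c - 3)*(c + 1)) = c^2 - 2*c - 3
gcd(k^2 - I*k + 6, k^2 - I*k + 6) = k^2 - I*k + 6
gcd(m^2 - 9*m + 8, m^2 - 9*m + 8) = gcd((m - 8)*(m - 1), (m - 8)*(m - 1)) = m^2 - 9*m + 8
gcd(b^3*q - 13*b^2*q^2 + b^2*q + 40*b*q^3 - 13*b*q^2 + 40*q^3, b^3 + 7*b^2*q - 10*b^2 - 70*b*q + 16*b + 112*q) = 1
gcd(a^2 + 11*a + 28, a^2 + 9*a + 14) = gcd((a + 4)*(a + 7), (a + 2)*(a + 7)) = a + 7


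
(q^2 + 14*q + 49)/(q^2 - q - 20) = (q^2 + 14*q + 49)/(q^2 - q - 20)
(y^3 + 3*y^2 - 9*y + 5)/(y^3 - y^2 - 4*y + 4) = (y^2 + 4*y - 5)/(y^2 - 4)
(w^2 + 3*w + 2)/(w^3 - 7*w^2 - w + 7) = (w + 2)/(w^2 - 8*w + 7)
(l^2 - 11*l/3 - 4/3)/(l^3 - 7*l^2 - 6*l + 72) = (l + 1/3)/(l^2 - 3*l - 18)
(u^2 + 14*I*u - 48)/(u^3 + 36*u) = (u + 8*I)/(u*(u - 6*I))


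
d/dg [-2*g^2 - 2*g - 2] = -4*g - 2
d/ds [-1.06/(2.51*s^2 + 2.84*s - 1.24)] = (5.3212*s + 3.0104)/(2.51*s^2 + 2.84*s - 1.24)^2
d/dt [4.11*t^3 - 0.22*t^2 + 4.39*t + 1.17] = 12.33*t^2 - 0.44*t + 4.39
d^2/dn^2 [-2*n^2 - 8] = -4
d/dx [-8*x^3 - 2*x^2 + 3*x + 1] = -24*x^2 - 4*x + 3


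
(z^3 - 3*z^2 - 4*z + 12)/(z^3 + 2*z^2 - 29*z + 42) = (z + 2)/(z + 7)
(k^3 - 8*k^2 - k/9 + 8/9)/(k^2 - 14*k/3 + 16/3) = (9*k^3 - 72*k^2 - k + 8)/(3*(3*k^2 - 14*k + 16))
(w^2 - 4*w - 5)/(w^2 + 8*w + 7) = (w - 5)/(w + 7)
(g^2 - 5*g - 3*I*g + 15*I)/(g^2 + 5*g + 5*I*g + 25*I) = (g^2 - g*(5 + 3*I) + 15*I)/(g^2 + 5*g*(1 + I) + 25*I)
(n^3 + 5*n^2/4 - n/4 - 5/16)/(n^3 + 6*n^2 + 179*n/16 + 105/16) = (4*n^2 - 1)/(4*n^2 + 19*n + 21)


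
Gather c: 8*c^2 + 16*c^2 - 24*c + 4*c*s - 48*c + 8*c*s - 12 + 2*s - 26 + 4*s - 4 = 24*c^2 + c*(12*s - 72) + 6*s - 42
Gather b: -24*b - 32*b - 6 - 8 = -56*b - 14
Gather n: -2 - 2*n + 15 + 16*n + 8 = 14*n + 21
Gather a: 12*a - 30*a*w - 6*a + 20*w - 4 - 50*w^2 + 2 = a*(6 - 30*w) - 50*w^2 + 20*w - 2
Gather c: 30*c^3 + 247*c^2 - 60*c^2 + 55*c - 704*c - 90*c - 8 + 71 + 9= 30*c^3 + 187*c^2 - 739*c + 72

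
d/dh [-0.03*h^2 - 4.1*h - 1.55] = -0.06*h - 4.1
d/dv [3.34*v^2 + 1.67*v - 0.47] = 6.68*v + 1.67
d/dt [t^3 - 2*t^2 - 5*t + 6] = 3*t^2 - 4*t - 5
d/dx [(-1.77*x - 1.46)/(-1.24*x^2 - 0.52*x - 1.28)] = (-2.1948*x^2 - 3.6208*x + 1.5064)/(1.5376*x^4 + 1.2896*x^3 + 3.4448*x^2 + 1.3312*x + 1.6384)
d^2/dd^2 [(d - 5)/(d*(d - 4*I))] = 2*(d^3 - 15*d^2 + 60*I*d + 80)/(d^3*(d^3 - 12*I*d^2 - 48*d + 64*I))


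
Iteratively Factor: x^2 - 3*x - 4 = (x - 4)*(x + 1)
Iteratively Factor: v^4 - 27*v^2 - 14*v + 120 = (v - 2)*(v^3 + 2*v^2 - 23*v - 60) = (v - 5)*(v - 2)*(v^2 + 7*v + 12) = (v - 5)*(v - 2)*(v + 4)*(v + 3)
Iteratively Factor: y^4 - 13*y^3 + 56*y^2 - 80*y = (y)*(y^3 - 13*y^2 + 56*y - 80) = y*(y - 5)*(y^2 - 8*y + 16) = y*(y - 5)*(y - 4)*(y - 4)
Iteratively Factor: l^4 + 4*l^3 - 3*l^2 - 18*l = (l + 3)*(l^3 + l^2 - 6*l) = l*(l + 3)*(l^2 + l - 6) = l*(l + 3)^2*(l - 2)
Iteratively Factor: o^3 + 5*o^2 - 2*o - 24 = (o + 4)*(o^2 + o - 6) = (o - 2)*(o + 4)*(o + 3)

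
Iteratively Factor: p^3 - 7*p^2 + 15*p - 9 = (p - 3)*(p^2 - 4*p + 3) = (p - 3)*(p - 1)*(p - 3)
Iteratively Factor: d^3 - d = (d - 1)*(d^2 + d) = (d - 1)*(d + 1)*(d)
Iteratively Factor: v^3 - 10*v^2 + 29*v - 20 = (v - 1)*(v^2 - 9*v + 20) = (v - 4)*(v - 1)*(v - 5)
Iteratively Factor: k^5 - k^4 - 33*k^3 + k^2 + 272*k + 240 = (k - 5)*(k^4 + 4*k^3 - 13*k^2 - 64*k - 48) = (k - 5)*(k + 4)*(k^3 - 13*k - 12) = (k - 5)*(k + 3)*(k + 4)*(k^2 - 3*k - 4) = (k - 5)*(k - 4)*(k + 3)*(k + 4)*(k + 1)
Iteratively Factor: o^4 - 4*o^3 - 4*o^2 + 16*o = (o - 2)*(o^3 - 2*o^2 - 8*o) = (o - 2)*(o + 2)*(o^2 - 4*o) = o*(o - 2)*(o + 2)*(o - 4)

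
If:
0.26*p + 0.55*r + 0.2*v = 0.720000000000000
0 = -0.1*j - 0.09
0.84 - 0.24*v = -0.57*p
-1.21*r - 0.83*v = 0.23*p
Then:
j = -0.90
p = -5.05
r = 6.78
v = -8.49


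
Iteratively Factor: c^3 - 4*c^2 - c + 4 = (c + 1)*(c^2 - 5*c + 4) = (c - 1)*(c + 1)*(c - 4)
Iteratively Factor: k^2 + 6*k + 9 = (k + 3)*(k + 3)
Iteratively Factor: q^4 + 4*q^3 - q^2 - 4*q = (q - 1)*(q^3 + 5*q^2 + 4*q) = q*(q - 1)*(q^2 + 5*q + 4) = q*(q - 1)*(q + 1)*(q + 4)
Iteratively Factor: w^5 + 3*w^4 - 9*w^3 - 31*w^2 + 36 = (w + 2)*(w^4 + w^3 - 11*w^2 - 9*w + 18) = (w - 1)*(w + 2)*(w^3 + 2*w^2 - 9*w - 18) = (w - 3)*(w - 1)*(w + 2)*(w^2 + 5*w + 6) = (w - 3)*(w - 1)*(w + 2)^2*(w + 3)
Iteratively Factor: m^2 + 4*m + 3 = (m + 3)*(m + 1)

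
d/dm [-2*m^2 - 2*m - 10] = -4*m - 2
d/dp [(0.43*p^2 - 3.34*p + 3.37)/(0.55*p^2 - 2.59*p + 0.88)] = (0.7233*p^2 - 2.9502*p + 5.7891)/(0.3025*p^4 - 2.849*p^3 + 7.6761*p^2 - 4.5584*p + 0.7744)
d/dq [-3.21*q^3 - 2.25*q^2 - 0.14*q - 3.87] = -9.63*q^2 - 4.5*q - 0.14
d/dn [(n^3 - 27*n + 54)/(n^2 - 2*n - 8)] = (n^4 - 4*n^3 + 3*n^2 - 108*n + 324)/(n^4 - 4*n^3 - 12*n^2 + 32*n + 64)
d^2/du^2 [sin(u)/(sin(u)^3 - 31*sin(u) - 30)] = (4*sin(u)^7 + 118*sin(u)^5 + 390*sin(u)^4 - 62*sin(u)^3 - 1290*sin(u)^2 + 900*sin(u) + 1860)/(-sin(u)^3 + 31*sin(u) + 30)^3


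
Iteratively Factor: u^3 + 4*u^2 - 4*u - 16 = (u + 4)*(u^2 - 4) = (u + 2)*(u + 4)*(u - 2)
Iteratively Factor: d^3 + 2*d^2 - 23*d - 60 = (d + 4)*(d^2 - 2*d - 15) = (d + 3)*(d + 4)*(d - 5)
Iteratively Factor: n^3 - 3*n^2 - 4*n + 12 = (n + 2)*(n^2 - 5*n + 6) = (n - 3)*(n + 2)*(n - 2)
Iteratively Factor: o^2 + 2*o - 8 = (o + 4)*(o - 2)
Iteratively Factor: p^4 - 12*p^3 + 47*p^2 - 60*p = (p - 3)*(p^3 - 9*p^2 + 20*p) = p*(p - 3)*(p^2 - 9*p + 20) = p*(p - 4)*(p - 3)*(p - 5)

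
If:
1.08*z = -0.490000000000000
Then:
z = -0.45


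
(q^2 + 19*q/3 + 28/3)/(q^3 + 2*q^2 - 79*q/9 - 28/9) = 3*(3*q + 7)/(9*q^2 - 18*q - 7)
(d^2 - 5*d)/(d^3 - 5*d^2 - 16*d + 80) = d/(d^2 - 16)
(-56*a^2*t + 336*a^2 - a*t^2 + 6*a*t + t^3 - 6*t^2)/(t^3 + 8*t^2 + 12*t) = (-56*a^2*t + 336*a^2 - a*t^2 + 6*a*t + t^3 - 6*t^2)/(t*(t^2 + 8*t + 12))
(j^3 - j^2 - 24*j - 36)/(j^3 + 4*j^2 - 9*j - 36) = (j^2 - 4*j - 12)/(j^2 + j - 12)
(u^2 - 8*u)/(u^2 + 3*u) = (u - 8)/(u + 3)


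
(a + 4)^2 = a^2 + 8*a + 16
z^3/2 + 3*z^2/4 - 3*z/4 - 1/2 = (z/2 + 1/4)*(z - 1)*(z + 2)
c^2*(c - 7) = c^3 - 7*c^2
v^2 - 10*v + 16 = (v - 8)*(v - 2)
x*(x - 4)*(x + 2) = x^3 - 2*x^2 - 8*x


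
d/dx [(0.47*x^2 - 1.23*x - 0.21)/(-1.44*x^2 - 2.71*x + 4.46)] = (-3.0449*x^2 + 3.5876*x - 6.0549)/(2.0736*x^4 + 7.8048*x^3 - 5.5007*x^2 - 24.1732*x + 19.8916)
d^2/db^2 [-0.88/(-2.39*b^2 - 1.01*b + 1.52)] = (-10.053296*b^2 - 4.248464*b + 0.88*(4.78*b + 1.01)*(9.56*b + 2.02) + 6.393728)/(2.39*b^2 + 1.01*b - 1.52)^3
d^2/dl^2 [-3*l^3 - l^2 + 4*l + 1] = -18*l - 2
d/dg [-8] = 0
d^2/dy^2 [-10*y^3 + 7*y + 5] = -60*y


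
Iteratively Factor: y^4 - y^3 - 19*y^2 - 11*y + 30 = (y + 3)*(y^3 - 4*y^2 - 7*y + 10) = (y + 2)*(y + 3)*(y^2 - 6*y + 5) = (y - 1)*(y + 2)*(y + 3)*(y - 5)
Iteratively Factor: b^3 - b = (b - 1)*(b^2 + b) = (b - 1)*(b + 1)*(b)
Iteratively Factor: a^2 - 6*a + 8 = (a - 4)*(a - 2)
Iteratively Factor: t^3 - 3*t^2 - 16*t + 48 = (t + 4)*(t^2 - 7*t + 12) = (t - 4)*(t + 4)*(t - 3)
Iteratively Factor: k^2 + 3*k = (k)*(k + 3)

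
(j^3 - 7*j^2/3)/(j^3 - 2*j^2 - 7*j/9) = 3*j/(3*j + 1)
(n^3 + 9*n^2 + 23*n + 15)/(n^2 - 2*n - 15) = (n^2 + 6*n + 5)/(n - 5)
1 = 1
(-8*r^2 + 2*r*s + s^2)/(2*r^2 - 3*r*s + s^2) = (-4*r - s)/(r - s)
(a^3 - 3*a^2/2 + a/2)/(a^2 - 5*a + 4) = a*(2*a - 1)/(2*(a - 4))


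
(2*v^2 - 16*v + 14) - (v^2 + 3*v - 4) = v^2 - 19*v + 18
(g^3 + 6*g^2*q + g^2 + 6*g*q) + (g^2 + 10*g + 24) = g^3 + 6*g^2*q + 2*g^2 + 6*g*q + 10*g + 24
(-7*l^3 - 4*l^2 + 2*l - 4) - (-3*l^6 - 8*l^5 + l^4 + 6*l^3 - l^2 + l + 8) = 3*l^6 + 8*l^5 - l^4 - 13*l^3 - 3*l^2 + l - 12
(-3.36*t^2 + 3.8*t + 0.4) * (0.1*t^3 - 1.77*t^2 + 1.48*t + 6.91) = -0.336*t^5 + 6.3272*t^4 - 11.6588*t^3 - 18.3016*t^2 + 26.85*t + 2.764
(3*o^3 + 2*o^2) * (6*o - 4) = 18*o^4 - 8*o^2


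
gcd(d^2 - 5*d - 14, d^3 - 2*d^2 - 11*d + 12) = 1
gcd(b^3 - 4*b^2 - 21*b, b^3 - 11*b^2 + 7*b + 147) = b^2 - 4*b - 21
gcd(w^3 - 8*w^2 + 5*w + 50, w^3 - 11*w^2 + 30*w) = w - 5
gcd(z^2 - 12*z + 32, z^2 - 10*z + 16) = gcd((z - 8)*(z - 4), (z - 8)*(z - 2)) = z - 8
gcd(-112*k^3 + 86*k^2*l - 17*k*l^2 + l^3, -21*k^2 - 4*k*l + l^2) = 7*k - l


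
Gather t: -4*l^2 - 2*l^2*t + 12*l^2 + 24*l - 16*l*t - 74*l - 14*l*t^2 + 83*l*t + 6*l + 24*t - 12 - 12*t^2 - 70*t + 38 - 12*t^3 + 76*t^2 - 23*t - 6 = 8*l^2 - 44*l - 12*t^3 + t^2*(64 - 14*l) + t*(-2*l^2 + 67*l - 69) + 20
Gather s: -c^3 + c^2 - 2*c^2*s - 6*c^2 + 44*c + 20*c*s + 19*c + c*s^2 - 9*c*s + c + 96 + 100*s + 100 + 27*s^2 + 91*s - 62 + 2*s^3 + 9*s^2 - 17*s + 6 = -c^3 - 5*c^2 + 64*c + 2*s^3 + s^2*(c + 36) + s*(-2*c^2 + 11*c + 174) + 140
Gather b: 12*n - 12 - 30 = 12*n - 42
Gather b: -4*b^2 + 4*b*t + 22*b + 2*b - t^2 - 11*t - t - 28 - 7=-4*b^2 + b*(4*t + 24) - t^2 - 12*t - 35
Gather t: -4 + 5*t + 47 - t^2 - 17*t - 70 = -t^2 - 12*t - 27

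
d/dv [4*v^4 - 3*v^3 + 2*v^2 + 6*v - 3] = 16*v^3 - 9*v^2 + 4*v + 6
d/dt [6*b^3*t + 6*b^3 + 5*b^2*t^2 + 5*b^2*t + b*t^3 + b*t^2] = b*(6*b^2 + 10*b*t + 5*b + 3*t^2 + 2*t)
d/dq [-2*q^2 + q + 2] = 1 - 4*q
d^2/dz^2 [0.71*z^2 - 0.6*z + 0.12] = 1.42000000000000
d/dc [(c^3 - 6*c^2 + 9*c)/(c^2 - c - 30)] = (c^4 - 2*c^3 - 93*c^2 + 360*c - 270)/(c^4 - 2*c^3 - 59*c^2 + 60*c + 900)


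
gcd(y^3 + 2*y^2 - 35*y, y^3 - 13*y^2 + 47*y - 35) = y - 5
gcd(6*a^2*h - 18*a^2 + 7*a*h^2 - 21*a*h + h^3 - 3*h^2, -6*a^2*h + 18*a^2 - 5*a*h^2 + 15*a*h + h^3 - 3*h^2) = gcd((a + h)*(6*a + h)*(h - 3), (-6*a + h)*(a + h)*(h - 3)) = a*h - 3*a + h^2 - 3*h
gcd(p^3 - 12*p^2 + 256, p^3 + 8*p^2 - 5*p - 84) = p + 4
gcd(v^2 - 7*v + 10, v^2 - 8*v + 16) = 1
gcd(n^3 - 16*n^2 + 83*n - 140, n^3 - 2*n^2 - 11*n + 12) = n - 4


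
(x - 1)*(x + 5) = x^2 + 4*x - 5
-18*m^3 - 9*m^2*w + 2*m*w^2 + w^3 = (-3*m + w)*(2*m + w)*(3*m + w)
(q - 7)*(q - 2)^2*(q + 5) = q^4 - 6*q^3 - 23*q^2 + 132*q - 140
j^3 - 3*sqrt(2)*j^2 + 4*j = j*(j - 2*sqrt(2))*(j - sqrt(2))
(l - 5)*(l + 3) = l^2 - 2*l - 15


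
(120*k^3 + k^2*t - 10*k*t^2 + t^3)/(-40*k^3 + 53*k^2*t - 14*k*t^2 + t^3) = (3*k + t)/(-k + t)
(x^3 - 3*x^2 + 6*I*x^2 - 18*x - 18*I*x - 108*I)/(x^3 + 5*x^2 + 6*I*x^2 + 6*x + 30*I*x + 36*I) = (x - 6)/(x + 2)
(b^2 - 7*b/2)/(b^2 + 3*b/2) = (2*b - 7)/(2*b + 3)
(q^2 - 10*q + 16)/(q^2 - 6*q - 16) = (q - 2)/(q + 2)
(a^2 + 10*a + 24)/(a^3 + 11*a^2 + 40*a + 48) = (a + 6)/(a^2 + 7*a + 12)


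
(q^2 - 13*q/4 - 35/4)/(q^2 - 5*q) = (q + 7/4)/q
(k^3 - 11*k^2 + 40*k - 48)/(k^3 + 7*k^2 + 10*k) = (k^3 - 11*k^2 + 40*k - 48)/(k*(k^2 + 7*k + 10))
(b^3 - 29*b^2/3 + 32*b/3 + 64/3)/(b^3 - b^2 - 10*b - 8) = (3*b^2 - 32*b + 64)/(3*(b^2 - 2*b - 8))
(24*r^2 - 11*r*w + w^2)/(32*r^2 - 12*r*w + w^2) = (3*r - w)/(4*r - w)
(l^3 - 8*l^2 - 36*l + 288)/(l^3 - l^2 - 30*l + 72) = (l^2 - 14*l + 48)/(l^2 - 7*l + 12)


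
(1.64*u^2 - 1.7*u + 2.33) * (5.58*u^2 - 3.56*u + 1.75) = 9.1512*u^4 - 15.3244*u^3 + 21.9234*u^2 - 11.2698*u + 4.0775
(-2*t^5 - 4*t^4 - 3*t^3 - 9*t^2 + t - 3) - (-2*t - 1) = -2*t^5 - 4*t^4 - 3*t^3 - 9*t^2 + 3*t - 2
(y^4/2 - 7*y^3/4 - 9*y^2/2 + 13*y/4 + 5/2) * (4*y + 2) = 2*y^5 - 6*y^4 - 43*y^3/2 + 4*y^2 + 33*y/2 + 5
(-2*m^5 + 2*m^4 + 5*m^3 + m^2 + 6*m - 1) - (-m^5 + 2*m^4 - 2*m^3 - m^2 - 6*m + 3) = -m^5 + 7*m^3 + 2*m^2 + 12*m - 4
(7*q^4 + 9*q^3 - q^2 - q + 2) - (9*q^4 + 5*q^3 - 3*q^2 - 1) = -2*q^4 + 4*q^3 + 2*q^2 - q + 3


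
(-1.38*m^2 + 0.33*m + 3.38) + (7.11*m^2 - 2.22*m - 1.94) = 5.73*m^2 - 1.89*m + 1.44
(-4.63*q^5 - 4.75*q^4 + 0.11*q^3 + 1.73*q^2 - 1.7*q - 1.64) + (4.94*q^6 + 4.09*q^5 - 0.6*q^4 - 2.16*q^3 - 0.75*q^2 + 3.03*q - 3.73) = 4.94*q^6 - 0.54*q^5 - 5.35*q^4 - 2.05*q^3 + 0.98*q^2 + 1.33*q - 5.37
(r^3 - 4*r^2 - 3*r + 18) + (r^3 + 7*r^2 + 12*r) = 2*r^3 + 3*r^2 + 9*r + 18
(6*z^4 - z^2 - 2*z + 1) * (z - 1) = 6*z^5 - 6*z^4 - z^3 - z^2 + 3*z - 1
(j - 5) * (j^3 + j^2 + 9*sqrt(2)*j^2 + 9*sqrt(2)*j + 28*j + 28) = j^4 - 4*j^3 + 9*sqrt(2)*j^3 - 36*sqrt(2)*j^2 + 23*j^2 - 112*j - 45*sqrt(2)*j - 140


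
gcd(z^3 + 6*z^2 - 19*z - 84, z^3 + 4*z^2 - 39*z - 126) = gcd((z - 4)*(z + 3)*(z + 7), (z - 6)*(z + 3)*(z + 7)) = z^2 + 10*z + 21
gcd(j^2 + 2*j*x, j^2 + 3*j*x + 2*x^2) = j + 2*x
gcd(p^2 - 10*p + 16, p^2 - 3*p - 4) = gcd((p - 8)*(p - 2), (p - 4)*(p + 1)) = 1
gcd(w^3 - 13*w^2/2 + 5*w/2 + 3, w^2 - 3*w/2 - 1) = w + 1/2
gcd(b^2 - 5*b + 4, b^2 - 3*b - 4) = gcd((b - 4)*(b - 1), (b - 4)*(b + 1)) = b - 4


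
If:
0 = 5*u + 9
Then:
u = -9/5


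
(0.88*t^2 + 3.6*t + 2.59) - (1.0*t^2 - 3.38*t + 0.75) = -0.12*t^2 + 6.98*t + 1.84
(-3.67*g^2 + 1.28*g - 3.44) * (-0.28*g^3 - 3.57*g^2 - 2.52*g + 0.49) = 1.0276*g^5 + 12.7435*g^4 + 5.642*g^3 + 7.2569*g^2 + 9.296*g - 1.6856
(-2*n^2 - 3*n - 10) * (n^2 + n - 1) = -2*n^4 - 5*n^3 - 11*n^2 - 7*n + 10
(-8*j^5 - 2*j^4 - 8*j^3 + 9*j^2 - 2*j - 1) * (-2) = 16*j^5 + 4*j^4 + 16*j^3 - 18*j^2 + 4*j + 2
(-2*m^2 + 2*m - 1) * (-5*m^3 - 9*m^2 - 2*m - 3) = 10*m^5 + 8*m^4 - 9*m^3 + 11*m^2 - 4*m + 3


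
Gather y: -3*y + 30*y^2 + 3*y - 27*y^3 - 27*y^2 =-27*y^3 + 3*y^2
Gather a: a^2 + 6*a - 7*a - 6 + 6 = a^2 - a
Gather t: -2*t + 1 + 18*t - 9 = 16*t - 8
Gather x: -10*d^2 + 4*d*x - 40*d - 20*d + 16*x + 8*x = -10*d^2 - 60*d + x*(4*d + 24)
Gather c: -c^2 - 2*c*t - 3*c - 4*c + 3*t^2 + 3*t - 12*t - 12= -c^2 + c*(-2*t - 7) + 3*t^2 - 9*t - 12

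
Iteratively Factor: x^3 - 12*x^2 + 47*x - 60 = (x - 3)*(x^2 - 9*x + 20) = (x - 5)*(x - 3)*(x - 4)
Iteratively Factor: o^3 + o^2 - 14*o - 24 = (o - 4)*(o^2 + 5*o + 6) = (o - 4)*(o + 3)*(o + 2)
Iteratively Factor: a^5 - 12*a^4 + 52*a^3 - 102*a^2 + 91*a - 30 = (a - 1)*(a^4 - 11*a^3 + 41*a^2 - 61*a + 30) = (a - 3)*(a - 1)*(a^3 - 8*a^2 + 17*a - 10) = (a - 3)*(a - 1)^2*(a^2 - 7*a + 10) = (a - 5)*(a - 3)*(a - 1)^2*(a - 2)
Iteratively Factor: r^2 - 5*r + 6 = (r - 3)*(r - 2)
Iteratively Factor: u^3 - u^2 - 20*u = (u - 5)*(u^2 + 4*u) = (u - 5)*(u + 4)*(u)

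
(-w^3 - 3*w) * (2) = -2*w^3 - 6*w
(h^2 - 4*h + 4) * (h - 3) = h^3 - 7*h^2 + 16*h - 12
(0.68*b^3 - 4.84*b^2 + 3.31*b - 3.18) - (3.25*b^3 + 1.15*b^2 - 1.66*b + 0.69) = -2.57*b^3 - 5.99*b^2 + 4.97*b - 3.87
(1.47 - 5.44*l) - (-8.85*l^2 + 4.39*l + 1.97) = 8.85*l^2 - 9.83*l - 0.5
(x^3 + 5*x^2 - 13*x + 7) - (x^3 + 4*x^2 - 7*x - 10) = x^2 - 6*x + 17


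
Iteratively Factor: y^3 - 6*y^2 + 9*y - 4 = (y - 1)*(y^2 - 5*y + 4) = (y - 4)*(y - 1)*(y - 1)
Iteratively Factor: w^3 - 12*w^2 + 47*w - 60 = (w - 3)*(w^2 - 9*w + 20) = (w - 5)*(w - 3)*(w - 4)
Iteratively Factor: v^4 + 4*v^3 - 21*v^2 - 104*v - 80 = (v + 1)*(v^3 + 3*v^2 - 24*v - 80) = (v + 1)*(v + 4)*(v^2 - v - 20) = (v + 1)*(v + 4)^2*(v - 5)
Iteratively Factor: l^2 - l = (l - 1)*(l)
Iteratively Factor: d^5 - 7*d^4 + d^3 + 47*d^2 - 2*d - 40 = (d - 5)*(d^4 - 2*d^3 - 9*d^2 + 2*d + 8) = (d - 5)*(d - 4)*(d^3 + 2*d^2 - d - 2) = (d - 5)*(d - 4)*(d - 1)*(d^2 + 3*d + 2) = (d - 5)*(d - 4)*(d - 1)*(d + 1)*(d + 2)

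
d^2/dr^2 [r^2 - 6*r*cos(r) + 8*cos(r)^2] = 6*r*cos(r) + 32*sin(r)^2 + 12*sin(r) - 14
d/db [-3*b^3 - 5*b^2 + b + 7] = -9*b^2 - 10*b + 1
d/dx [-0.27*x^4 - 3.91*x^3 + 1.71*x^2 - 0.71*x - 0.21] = -1.08*x^3 - 11.73*x^2 + 3.42*x - 0.71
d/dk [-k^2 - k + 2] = -2*k - 1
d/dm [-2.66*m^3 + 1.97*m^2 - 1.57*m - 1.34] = -7.98*m^2 + 3.94*m - 1.57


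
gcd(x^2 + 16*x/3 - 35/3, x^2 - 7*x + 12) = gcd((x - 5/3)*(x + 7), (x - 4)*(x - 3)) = 1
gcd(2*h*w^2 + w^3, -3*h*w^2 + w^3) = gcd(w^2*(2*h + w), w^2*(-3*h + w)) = w^2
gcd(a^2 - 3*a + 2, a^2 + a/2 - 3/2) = a - 1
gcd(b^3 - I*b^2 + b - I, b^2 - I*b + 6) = 1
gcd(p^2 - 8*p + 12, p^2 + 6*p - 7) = 1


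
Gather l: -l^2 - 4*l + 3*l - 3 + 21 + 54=-l^2 - l + 72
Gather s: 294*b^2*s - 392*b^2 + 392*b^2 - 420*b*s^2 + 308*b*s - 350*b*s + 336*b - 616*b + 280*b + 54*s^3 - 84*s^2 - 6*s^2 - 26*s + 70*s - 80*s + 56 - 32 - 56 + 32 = 54*s^3 + s^2*(-420*b - 90) + s*(294*b^2 - 42*b - 36)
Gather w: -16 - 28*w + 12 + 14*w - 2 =-14*w - 6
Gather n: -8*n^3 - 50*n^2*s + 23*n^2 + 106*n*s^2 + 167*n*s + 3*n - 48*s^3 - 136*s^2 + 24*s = -8*n^3 + n^2*(23 - 50*s) + n*(106*s^2 + 167*s + 3) - 48*s^3 - 136*s^2 + 24*s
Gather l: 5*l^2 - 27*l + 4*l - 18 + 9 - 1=5*l^2 - 23*l - 10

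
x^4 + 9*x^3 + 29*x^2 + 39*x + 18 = (x + 1)*(x + 2)*(x + 3)^2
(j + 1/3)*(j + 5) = j^2 + 16*j/3 + 5/3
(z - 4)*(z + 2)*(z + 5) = z^3 + 3*z^2 - 18*z - 40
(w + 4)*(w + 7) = w^2 + 11*w + 28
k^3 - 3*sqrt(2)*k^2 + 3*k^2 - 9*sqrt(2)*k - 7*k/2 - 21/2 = (k + 3)*(k - 7*sqrt(2)/2)*(k + sqrt(2)/2)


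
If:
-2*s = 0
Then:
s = 0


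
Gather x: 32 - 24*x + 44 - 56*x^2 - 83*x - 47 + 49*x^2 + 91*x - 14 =-7*x^2 - 16*x + 15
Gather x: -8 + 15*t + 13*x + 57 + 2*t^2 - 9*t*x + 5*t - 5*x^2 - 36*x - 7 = 2*t^2 + 20*t - 5*x^2 + x*(-9*t - 23) + 42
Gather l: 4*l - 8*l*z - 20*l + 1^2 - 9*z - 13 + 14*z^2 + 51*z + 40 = l*(-8*z - 16) + 14*z^2 + 42*z + 28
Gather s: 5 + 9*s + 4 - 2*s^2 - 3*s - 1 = -2*s^2 + 6*s + 8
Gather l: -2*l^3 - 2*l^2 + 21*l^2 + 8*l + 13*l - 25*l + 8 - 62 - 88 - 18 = -2*l^3 + 19*l^2 - 4*l - 160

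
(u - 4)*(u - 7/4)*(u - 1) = u^3 - 27*u^2/4 + 51*u/4 - 7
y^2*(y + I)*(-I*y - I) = -I*y^4 + y^3 - I*y^3 + y^2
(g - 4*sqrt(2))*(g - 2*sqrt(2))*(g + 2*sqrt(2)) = g^3 - 4*sqrt(2)*g^2 - 8*g + 32*sqrt(2)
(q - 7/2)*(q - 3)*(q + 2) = q^3 - 9*q^2/2 - 5*q/2 + 21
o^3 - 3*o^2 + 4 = (o - 2)^2*(o + 1)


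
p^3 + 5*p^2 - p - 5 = (p - 1)*(p + 1)*(p + 5)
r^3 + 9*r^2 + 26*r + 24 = (r + 2)*(r + 3)*(r + 4)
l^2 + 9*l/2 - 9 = (l - 3/2)*(l + 6)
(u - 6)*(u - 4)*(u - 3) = u^3 - 13*u^2 + 54*u - 72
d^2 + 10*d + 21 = (d + 3)*(d + 7)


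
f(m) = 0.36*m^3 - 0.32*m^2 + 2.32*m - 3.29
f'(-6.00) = 45.04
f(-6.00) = -106.49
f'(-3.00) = 13.96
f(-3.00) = -22.85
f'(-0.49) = 2.89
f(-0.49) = -4.55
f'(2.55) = 7.71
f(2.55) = 6.51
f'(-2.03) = 8.07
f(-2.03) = -12.33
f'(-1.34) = 5.12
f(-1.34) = -7.84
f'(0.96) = 2.70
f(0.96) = -1.04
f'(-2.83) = 12.78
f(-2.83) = -20.58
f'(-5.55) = 39.14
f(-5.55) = -87.57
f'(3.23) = 11.52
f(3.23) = 13.00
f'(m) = 1.08*m^2 - 0.64*m + 2.32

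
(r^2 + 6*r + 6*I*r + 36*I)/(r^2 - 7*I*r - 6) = (r^2 + 6*r*(1 + I) + 36*I)/(r^2 - 7*I*r - 6)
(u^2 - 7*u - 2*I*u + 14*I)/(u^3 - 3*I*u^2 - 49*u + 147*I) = (u - 2*I)/(u^2 + u*(7 - 3*I) - 21*I)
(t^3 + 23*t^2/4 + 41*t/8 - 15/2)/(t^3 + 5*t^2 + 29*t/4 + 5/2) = (4*t^2 + 13*t - 12)/(2*(2*t^2 + 5*t + 2))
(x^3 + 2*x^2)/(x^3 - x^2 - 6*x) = x/(x - 3)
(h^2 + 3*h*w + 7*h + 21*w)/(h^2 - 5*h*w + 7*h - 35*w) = (-h - 3*w)/(-h + 5*w)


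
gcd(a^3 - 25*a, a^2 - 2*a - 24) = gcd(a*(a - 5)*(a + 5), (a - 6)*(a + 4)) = 1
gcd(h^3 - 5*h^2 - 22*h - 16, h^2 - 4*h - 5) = h + 1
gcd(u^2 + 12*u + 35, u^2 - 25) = u + 5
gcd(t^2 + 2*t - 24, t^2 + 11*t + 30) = t + 6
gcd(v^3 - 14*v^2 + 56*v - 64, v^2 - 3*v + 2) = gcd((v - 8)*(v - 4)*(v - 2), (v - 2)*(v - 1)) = v - 2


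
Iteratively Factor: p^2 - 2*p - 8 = (p - 4)*(p + 2)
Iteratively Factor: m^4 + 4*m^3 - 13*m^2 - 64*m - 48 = (m + 3)*(m^3 + m^2 - 16*m - 16) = (m - 4)*(m + 3)*(m^2 + 5*m + 4) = (m - 4)*(m + 1)*(m + 3)*(m + 4)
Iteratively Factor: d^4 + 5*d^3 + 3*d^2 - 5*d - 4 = (d + 1)*(d^3 + 4*d^2 - d - 4) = (d + 1)*(d + 4)*(d^2 - 1) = (d - 1)*(d + 1)*(d + 4)*(d + 1)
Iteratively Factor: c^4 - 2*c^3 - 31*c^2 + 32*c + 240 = (c - 4)*(c^3 + 2*c^2 - 23*c - 60) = (c - 4)*(c + 3)*(c^2 - c - 20) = (c - 5)*(c - 4)*(c + 3)*(c + 4)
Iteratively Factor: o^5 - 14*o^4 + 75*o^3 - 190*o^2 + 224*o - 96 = (o - 4)*(o^4 - 10*o^3 + 35*o^2 - 50*o + 24) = (o - 4)*(o - 2)*(o^3 - 8*o^2 + 19*o - 12) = (o - 4)^2*(o - 2)*(o^2 - 4*o + 3) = (o - 4)^2*(o - 3)*(o - 2)*(o - 1)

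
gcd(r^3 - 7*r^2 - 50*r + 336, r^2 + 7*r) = r + 7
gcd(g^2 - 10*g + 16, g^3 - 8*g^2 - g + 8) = g - 8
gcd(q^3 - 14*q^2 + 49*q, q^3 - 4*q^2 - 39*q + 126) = q - 7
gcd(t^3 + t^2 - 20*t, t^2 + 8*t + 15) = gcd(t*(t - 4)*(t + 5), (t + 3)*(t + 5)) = t + 5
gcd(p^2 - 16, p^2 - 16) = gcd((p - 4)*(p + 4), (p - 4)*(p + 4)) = p^2 - 16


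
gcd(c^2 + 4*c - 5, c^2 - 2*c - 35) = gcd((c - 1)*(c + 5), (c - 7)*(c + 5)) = c + 5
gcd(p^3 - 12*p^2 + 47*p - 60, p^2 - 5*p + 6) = p - 3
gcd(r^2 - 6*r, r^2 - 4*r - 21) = 1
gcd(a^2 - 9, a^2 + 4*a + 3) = a + 3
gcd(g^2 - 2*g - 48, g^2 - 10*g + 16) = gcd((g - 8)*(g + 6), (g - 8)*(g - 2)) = g - 8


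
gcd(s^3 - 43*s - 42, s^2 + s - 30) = s + 6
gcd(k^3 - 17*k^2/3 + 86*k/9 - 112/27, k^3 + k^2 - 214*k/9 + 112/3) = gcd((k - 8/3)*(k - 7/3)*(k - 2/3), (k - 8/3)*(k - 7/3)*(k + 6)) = k^2 - 5*k + 56/9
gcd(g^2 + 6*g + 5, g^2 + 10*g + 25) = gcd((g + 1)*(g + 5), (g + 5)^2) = g + 5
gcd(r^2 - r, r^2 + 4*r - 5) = r - 1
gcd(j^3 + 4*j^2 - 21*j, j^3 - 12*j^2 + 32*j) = j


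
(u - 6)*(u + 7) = u^2 + u - 42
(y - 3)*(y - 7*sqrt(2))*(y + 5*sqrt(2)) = y^3 - 3*y^2 - 2*sqrt(2)*y^2 - 70*y + 6*sqrt(2)*y + 210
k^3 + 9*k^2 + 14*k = k*(k + 2)*(k + 7)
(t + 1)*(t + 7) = t^2 + 8*t + 7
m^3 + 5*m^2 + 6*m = m*(m + 2)*(m + 3)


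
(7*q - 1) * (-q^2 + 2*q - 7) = -7*q^3 + 15*q^2 - 51*q + 7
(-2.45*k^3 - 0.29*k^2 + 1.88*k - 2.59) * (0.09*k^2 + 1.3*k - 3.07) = -0.2205*k^5 - 3.2111*k^4 + 7.3137*k^3 + 3.1012*k^2 - 9.1386*k + 7.9513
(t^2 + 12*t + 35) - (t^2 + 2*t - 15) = 10*t + 50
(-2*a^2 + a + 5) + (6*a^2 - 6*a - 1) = 4*a^2 - 5*a + 4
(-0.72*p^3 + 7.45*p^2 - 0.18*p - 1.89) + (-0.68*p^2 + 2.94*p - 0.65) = -0.72*p^3 + 6.77*p^2 + 2.76*p - 2.54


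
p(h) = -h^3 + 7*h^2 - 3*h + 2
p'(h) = -3*h^2 + 14*h - 3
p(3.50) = 34.38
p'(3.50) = 9.25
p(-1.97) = 42.72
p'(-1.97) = -42.22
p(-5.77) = 444.46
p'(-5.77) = -183.66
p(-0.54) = 5.82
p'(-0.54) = -11.43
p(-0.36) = 4.03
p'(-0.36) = -8.43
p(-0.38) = 4.21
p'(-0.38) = -8.75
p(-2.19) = 52.65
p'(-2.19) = -48.05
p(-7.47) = 831.85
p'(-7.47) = -274.98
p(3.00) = 29.00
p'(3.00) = 12.00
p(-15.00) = 4997.00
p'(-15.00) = -888.00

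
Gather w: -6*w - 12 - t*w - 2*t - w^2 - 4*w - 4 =-2*t - w^2 + w*(-t - 10) - 16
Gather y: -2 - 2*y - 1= -2*y - 3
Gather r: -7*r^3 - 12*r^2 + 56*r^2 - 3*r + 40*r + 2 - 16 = -7*r^3 + 44*r^2 + 37*r - 14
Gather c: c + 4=c + 4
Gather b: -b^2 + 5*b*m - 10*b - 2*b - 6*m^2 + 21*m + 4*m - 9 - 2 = -b^2 + b*(5*m - 12) - 6*m^2 + 25*m - 11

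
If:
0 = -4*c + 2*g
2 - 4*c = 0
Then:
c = 1/2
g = 1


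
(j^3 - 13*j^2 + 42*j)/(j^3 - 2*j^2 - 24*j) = (j - 7)/(j + 4)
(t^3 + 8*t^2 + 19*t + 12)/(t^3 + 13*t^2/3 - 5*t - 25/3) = 3*(t^2 + 7*t + 12)/(3*t^2 + 10*t - 25)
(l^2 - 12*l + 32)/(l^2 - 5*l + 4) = (l - 8)/(l - 1)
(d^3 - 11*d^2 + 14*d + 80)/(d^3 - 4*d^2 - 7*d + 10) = (d - 8)/(d - 1)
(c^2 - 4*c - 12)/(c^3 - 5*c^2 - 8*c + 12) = 1/(c - 1)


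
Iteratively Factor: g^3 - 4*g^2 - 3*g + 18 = (g - 3)*(g^2 - g - 6) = (g - 3)^2*(g + 2)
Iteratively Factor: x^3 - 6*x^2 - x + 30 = (x - 3)*(x^2 - 3*x - 10) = (x - 3)*(x + 2)*(x - 5)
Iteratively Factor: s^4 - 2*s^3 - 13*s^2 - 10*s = (s + 2)*(s^3 - 4*s^2 - 5*s) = s*(s + 2)*(s^2 - 4*s - 5) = s*(s + 1)*(s + 2)*(s - 5)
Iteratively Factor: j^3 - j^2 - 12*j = (j - 4)*(j^2 + 3*j) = (j - 4)*(j + 3)*(j)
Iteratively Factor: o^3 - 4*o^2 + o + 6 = (o - 2)*(o^2 - 2*o - 3) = (o - 3)*(o - 2)*(o + 1)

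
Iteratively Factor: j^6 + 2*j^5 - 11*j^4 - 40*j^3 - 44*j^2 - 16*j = (j + 2)*(j^5 - 11*j^3 - 18*j^2 - 8*j) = (j - 4)*(j + 2)*(j^4 + 4*j^3 + 5*j^2 + 2*j) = (j - 4)*(j + 1)*(j + 2)*(j^3 + 3*j^2 + 2*j) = (j - 4)*(j + 1)^2*(j + 2)*(j^2 + 2*j) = (j - 4)*(j + 1)^2*(j + 2)^2*(j)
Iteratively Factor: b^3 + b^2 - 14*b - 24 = (b + 3)*(b^2 - 2*b - 8) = (b - 4)*(b + 3)*(b + 2)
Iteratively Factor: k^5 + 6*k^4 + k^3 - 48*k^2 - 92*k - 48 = (k + 2)*(k^4 + 4*k^3 - 7*k^2 - 34*k - 24) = (k + 2)^2*(k^3 + 2*k^2 - 11*k - 12) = (k + 2)^2*(k + 4)*(k^2 - 2*k - 3) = (k - 3)*(k + 2)^2*(k + 4)*(k + 1)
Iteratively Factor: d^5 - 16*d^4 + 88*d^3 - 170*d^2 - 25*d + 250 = (d - 5)*(d^4 - 11*d^3 + 33*d^2 - 5*d - 50) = (d - 5)*(d + 1)*(d^3 - 12*d^2 + 45*d - 50) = (d - 5)*(d - 2)*(d + 1)*(d^2 - 10*d + 25) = (d - 5)^2*(d - 2)*(d + 1)*(d - 5)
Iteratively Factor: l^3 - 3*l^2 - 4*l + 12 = (l - 3)*(l^2 - 4) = (l - 3)*(l + 2)*(l - 2)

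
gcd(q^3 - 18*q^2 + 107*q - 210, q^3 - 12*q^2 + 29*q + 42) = q^2 - 13*q + 42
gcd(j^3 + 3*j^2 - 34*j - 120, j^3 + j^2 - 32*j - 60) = j^2 - j - 30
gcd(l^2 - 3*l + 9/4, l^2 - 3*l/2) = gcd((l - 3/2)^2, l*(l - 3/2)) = l - 3/2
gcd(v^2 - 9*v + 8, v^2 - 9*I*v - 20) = 1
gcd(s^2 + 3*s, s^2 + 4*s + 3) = s + 3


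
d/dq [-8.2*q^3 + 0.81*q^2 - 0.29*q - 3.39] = -24.6*q^2 + 1.62*q - 0.29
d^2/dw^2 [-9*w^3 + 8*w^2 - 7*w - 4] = 16 - 54*w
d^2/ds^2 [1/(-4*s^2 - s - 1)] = 2*(16*s^2 + 4*s - (8*s + 1)^2 + 4)/(4*s^2 + s + 1)^3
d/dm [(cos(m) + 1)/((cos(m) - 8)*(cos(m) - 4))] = (cos(m)^2 + 2*cos(m) - 44)*sin(m)/((cos(m) - 8)^2*(cos(m) - 4)^2)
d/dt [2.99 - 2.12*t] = -2.12000000000000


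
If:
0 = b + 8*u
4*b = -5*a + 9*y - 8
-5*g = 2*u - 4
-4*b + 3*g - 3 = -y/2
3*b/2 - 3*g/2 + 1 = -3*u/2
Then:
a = 1322/495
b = 16/99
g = 80/99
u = -2/99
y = 22/9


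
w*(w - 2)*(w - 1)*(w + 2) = w^4 - w^3 - 4*w^2 + 4*w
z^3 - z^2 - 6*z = z*(z - 3)*(z + 2)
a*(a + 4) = a^2 + 4*a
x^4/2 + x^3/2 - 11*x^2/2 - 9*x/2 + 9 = (x/2 + 1)*(x - 3)*(x - 1)*(x + 3)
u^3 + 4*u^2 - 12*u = u*(u - 2)*(u + 6)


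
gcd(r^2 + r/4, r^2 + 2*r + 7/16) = r + 1/4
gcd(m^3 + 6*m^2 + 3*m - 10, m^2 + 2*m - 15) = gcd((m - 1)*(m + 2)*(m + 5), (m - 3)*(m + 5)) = m + 5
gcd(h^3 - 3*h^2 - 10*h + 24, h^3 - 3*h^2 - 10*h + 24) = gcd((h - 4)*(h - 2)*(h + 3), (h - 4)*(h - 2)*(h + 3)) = h^3 - 3*h^2 - 10*h + 24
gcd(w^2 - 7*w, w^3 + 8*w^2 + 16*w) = w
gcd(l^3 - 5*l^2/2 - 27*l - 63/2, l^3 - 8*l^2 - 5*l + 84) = l^2 - 4*l - 21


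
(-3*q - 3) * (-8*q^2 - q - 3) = 24*q^3 + 27*q^2 + 12*q + 9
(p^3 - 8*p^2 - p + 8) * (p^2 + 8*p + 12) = p^5 - 53*p^3 - 96*p^2 + 52*p + 96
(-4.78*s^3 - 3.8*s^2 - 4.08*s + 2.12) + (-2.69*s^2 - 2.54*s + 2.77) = -4.78*s^3 - 6.49*s^2 - 6.62*s + 4.89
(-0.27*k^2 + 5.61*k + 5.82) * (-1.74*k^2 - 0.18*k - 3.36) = 0.4698*k^4 - 9.7128*k^3 - 10.2294*k^2 - 19.8972*k - 19.5552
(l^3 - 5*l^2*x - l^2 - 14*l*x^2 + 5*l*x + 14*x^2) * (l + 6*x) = l^4 + l^3*x - l^3 - 44*l^2*x^2 - l^2*x - 84*l*x^3 + 44*l*x^2 + 84*x^3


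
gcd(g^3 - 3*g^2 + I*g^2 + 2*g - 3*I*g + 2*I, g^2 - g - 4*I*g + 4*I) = g - 1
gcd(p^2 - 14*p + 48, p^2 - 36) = p - 6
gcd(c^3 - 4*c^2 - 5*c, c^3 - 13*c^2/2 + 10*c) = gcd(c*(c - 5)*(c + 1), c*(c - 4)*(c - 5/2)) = c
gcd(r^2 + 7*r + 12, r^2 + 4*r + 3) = r + 3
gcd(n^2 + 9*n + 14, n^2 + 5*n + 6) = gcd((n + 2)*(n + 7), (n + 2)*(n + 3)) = n + 2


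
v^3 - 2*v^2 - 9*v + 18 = (v - 3)*(v - 2)*(v + 3)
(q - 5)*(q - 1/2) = q^2 - 11*q/2 + 5/2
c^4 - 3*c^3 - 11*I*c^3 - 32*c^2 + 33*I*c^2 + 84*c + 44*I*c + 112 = (c - 4)*(c + 1)*(c - 7*I)*(c - 4*I)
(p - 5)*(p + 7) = p^2 + 2*p - 35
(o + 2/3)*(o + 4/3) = o^2 + 2*o + 8/9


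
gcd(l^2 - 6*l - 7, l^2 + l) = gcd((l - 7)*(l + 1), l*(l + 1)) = l + 1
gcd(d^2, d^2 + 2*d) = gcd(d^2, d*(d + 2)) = d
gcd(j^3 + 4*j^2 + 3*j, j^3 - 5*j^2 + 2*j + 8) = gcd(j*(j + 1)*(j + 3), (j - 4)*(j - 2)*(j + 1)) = j + 1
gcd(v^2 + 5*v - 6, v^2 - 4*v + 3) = v - 1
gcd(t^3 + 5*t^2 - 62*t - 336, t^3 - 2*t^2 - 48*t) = t^2 - 2*t - 48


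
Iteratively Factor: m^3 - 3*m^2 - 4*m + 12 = (m - 3)*(m^2 - 4) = (m - 3)*(m - 2)*(m + 2)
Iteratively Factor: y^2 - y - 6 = (y + 2)*(y - 3)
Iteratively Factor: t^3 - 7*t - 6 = (t + 2)*(t^2 - 2*t - 3) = (t + 1)*(t + 2)*(t - 3)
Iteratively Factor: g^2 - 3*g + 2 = (g - 1)*(g - 2)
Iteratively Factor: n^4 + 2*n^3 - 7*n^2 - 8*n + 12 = (n - 1)*(n^3 + 3*n^2 - 4*n - 12) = (n - 2)*(n - 1)*(n^2 + 5*n + 6) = (n - 2)*(n - 1)*(n + 2)*(n + 3)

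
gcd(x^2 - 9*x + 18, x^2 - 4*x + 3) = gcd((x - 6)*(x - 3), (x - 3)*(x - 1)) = x - 3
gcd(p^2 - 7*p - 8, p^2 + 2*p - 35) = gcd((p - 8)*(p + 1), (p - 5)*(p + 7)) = 1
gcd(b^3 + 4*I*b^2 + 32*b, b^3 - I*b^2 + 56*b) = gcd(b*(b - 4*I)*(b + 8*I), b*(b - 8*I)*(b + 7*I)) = b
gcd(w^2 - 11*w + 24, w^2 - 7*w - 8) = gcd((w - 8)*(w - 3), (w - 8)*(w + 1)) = w - 8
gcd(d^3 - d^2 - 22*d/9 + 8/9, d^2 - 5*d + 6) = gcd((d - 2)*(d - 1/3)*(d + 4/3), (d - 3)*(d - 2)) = d - 2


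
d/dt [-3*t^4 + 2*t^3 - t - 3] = -12*t^3 + 6*t^2 - 1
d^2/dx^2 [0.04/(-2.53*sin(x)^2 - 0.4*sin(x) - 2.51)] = (1.024144*sin(x)^4 + 0.12144*sin(x)^3 - 2.545864*sin(x)^2 - 0.28304*sin(x) + 0.495224)/(2.53*sin(x)^2 + 0.4*sin(x) + 2.51)^3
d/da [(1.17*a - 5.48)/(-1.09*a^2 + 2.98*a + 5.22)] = (1.2753*a^2 - 11.9464*a + 22.4378)/(1.1881*a^4 - 6.4964*a^3 - 2.4992*a^2 + 31.1112*a + 27.2484)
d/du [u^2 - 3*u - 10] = 2*u - 3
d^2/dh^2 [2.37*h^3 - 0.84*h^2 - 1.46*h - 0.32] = 14.22*h - 1.68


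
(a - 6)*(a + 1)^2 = a^3 - 4*a^2 - 11*a - 6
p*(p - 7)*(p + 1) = p^3 - 6*p^2 - 7*p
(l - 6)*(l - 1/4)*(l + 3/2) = l^3 - 19*l^2/4 - 63*l/8 + 9/4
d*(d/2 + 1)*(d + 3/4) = d^3/2 + 11*d^2/8 + 3*d/4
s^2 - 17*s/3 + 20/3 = (s - 4)*(s - 5/3)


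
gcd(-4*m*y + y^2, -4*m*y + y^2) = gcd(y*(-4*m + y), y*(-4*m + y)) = -4*m*y + y^2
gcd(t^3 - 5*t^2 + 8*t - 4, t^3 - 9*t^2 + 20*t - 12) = t^2 - 3*t + 2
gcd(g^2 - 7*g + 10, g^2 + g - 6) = g - 2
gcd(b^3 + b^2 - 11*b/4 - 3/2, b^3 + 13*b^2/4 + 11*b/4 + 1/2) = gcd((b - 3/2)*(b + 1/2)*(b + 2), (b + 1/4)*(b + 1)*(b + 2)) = b + 2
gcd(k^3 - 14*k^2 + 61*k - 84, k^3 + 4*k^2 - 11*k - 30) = k - 3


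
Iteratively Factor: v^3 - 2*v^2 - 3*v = (v)*(v^2 - 2*v - 3) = v*(v - 3)*(v + 1)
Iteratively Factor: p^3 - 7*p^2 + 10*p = (p)*(p^2 - 7*p + 10) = p*(p - 5)*(p - 2)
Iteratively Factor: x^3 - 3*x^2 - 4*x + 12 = (x - 2)*(x^2 - x - 6) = (x - 2)*(x + 2)*(x - 3)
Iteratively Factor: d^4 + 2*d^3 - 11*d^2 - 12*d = (d - 3)*(d^3 + 5*d^2 + 4*d) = d*(d - 3)*(d^2 + 5*d + 4) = d*(d - 3)*(d + 1)*(d + 4)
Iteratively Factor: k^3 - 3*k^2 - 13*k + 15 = (k + 3)*(k^2 - 6*k + 5) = (k - 1)*(k + 3)*(k - 5)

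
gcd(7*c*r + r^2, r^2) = r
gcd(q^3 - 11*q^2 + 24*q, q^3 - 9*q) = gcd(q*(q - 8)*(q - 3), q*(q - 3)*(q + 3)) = q^2 - 3*q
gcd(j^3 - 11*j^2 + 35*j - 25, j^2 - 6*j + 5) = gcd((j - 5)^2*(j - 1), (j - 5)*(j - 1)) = j^2 - 6*j + 5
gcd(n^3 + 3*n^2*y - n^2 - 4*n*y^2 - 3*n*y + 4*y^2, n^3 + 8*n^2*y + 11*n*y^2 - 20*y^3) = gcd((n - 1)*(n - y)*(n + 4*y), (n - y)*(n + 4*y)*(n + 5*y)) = -n^2 - 3*n*y + 4*y^2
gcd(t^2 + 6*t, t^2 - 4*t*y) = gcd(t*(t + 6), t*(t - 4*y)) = t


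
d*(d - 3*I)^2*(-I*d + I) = -I*d^4 - 6*d^3 + I*d^3 + 6*d^2 + 9*I*d^2 - 9*I*d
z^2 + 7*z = z*(z + 7)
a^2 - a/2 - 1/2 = (a - 1)*(a + 1/2)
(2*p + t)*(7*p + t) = 14*p^2 + 9*p*t + t^2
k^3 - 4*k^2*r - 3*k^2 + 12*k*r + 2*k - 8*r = (k - 2)*(k - 1)*(k - 4*r)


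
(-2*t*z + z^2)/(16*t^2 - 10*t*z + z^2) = z/(-8*t + z)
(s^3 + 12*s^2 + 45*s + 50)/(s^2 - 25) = (s^2 + 7*s + 10)/(s - 5)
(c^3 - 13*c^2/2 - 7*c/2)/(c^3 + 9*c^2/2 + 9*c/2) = (2*c^2 - 13*c - 7)/(2*c^2 + 9*c + 9)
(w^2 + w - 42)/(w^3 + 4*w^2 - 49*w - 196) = (w - 6)/(w^2 - 3*w - 28)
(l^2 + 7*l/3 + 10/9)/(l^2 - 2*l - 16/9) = (3*l + 5)/(3*l - 8)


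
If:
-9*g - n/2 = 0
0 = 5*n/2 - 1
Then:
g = -1/45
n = 2/5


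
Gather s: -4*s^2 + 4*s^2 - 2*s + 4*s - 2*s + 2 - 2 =0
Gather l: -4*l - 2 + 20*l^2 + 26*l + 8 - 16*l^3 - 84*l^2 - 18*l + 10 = -16*l^3 - 64*l^2 + 4*l + 16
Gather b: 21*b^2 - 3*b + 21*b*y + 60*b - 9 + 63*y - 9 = 21*b^2 + b*(21*y + 57) + 63*y - 18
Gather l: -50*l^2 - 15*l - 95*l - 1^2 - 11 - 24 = -50*l^2 - 110*l - 36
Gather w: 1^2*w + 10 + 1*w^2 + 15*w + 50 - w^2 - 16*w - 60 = 0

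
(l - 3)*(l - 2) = l^2 - 5*l + 6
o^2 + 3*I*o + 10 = (o - 2*I)*(o + 5*I)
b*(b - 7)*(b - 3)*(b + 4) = b^4 - 6*b^3 - 19*b^2 + 84*b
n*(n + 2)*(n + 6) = n^3 + 8*n^2 + 12*n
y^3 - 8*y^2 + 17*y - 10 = (y - 5)*(y - 2)*(y - 1)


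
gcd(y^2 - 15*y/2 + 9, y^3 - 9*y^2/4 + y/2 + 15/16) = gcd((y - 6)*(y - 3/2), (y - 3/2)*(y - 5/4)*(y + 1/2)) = y - 3/2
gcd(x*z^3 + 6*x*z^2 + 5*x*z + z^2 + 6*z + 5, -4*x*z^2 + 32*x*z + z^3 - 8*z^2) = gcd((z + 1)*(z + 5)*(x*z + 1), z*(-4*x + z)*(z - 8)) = 1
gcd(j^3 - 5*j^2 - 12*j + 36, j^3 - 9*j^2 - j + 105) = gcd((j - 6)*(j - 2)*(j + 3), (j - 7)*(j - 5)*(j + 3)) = j + 3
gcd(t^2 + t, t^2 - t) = t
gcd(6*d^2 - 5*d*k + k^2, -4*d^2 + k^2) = 2*d - k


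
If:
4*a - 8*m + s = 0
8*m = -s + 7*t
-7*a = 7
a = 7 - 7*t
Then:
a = -1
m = 1/4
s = 6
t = 8/7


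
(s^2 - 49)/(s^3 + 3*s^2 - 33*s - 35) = (s - 7)/(s^2 - 4*s - 5)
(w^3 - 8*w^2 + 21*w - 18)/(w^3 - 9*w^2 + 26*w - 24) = (w - 3)/(w - 4)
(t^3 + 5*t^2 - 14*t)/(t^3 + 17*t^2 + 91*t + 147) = t*(t - 2)/(t^2 + 10*t + 21)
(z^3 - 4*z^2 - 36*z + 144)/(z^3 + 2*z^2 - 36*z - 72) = (z - 4)/(z + 2)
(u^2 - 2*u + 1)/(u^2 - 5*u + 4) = (u - 1)/(u - 4)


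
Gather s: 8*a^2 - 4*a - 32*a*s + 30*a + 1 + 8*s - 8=8*a^2 + 26*a + s*(8 - 32*a) - 7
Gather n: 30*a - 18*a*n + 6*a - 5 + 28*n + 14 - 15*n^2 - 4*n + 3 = 36*a - 15*n^2 + n*(24 - 18*a) + 12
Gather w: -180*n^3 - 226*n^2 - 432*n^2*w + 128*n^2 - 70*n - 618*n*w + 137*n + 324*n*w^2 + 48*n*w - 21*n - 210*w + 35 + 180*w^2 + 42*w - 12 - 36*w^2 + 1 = -180*n^3 - 98*n^2 + 46*n + w^2*(324*n + 144) + w*(-432*n^2 - 570*n - 168) + 24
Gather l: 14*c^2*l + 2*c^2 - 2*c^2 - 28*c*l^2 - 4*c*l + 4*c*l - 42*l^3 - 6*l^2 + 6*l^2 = 14*c^2*l - 28*c*l^2 - 42*l^3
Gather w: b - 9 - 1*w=b - w - 9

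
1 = 1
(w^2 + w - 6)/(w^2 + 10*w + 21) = (w - 2)/(w + 7)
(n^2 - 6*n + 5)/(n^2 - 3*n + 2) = (n - 5)/(n - 2)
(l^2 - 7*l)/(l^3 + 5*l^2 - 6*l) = (l - 7)/(l^2 + 5*l - 6)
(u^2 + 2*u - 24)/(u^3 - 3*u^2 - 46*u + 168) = (u + 6)/(u^2 + u - 42)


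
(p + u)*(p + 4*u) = p^2 + 5*p*u + 4*u^2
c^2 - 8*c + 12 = (c - 6)*(c - 2)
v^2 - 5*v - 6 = (v - 6)*(v + 1)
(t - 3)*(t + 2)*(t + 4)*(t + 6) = t^4 + 9*t^3 + 8*t^2 - 84*t - 144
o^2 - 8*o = o*(o - 8)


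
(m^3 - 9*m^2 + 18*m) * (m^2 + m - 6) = m^5 - 8*m^4 + 3*m^3 + 72*m^2 - 108*m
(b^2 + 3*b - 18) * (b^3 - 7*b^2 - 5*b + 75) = b^5 - 4*b^4 - 44*b^3 + 186*b^2 + 315*b - 1350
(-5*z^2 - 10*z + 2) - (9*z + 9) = -5*z^2 - 19*z - 7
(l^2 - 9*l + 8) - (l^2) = 8 - 9*l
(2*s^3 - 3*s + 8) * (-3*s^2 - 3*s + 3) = -6*s^5 - 6*s^4 + 15*s^3 - 15*s^2 - 33*s + 24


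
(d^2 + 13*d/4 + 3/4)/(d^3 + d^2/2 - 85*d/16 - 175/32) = 8*(4*d^2 + 13*d + 3)/(32*d^3 + 16*d^2 - 170*d - 175)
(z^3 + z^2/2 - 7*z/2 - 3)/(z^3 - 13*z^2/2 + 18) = (z + 1)/(z - 6)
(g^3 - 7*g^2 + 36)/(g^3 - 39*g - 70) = (g^2 - 9*g + 18)/(g^2 - 2*g - 35)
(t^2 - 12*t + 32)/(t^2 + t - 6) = (t^2 - 12*t + 32)/(t^2 + t - 6)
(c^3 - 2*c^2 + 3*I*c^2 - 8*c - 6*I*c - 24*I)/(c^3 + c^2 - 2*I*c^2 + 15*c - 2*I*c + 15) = (c^2 - 2*c - 8)/(c^2 + c*(1 - 5*I) - 5*I)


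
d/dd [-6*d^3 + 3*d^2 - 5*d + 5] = -18*d^2 + 6*d - 5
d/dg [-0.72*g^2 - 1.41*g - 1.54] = -1.44*g - 1.41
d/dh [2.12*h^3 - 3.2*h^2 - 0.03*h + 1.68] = 6.36*h^2 - 6.4*h - 0.03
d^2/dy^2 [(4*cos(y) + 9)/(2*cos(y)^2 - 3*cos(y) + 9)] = (144*sin(y)^4*cos(y) + 168*sin(y)^4 + 339*sin(y)^2 + 1691*cos(y)/2 - 249*cos(3*y)/2 - 8*cos(5*y) - 561)/(2*sin(y)^2 + 3*cos(y) - 11)^3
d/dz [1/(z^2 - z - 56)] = (1 - 2*z)/(-z^2 + z + 56)^2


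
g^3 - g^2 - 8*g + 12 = (g - 2)^2*(g + 3)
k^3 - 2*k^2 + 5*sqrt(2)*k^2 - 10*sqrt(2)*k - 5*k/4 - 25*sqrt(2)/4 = (k - 5/2)*(k + 1/2)*(k + 5*sqrt(2))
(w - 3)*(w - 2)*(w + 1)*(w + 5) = w^4 + w^3 - 19*w^2 + 11*w + 30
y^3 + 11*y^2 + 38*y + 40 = (y + 2)*(y + 4)*(y + 5)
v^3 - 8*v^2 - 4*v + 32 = (v - 8)*(v - 2)*(v + 2)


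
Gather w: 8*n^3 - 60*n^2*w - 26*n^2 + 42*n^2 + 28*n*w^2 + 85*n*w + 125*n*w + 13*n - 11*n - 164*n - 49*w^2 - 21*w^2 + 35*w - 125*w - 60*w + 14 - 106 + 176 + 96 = 8*n^3 + 16*n^2 - 162*n + w^2*(28*n - 70) + w*(-60*n^2 + 210*n - 150) + 180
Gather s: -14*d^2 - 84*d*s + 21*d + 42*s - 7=-14*d^2 + 21*d + s*(42 - 84*d) - 7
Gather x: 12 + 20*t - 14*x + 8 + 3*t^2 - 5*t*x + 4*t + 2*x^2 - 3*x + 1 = 3*t^2 + 24*t + 2*x^2 + x*(-5*t - 17) + 21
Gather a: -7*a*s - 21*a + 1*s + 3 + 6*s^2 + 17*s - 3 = a*(-7*s - 21) + 6*s^2 + 18*s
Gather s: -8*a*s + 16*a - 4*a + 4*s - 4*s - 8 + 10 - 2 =-8*a*s + 12*a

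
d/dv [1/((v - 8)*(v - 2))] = 2*(5 - v)/(v^4 - 20*v^3 + 132*v^2 - 320*v + 256)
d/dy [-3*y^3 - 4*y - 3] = -9*y^2 - 4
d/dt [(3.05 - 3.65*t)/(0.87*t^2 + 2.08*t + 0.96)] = (3.1755*t^2 - 5.307*t - 9.848)/(0.7569*t^4 + 3.6192*t^3 + 5.9968*t^2 + 3.9936*t + 0.9216)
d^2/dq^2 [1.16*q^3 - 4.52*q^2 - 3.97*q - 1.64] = 6.96*q - 9.04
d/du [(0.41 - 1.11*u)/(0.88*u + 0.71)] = (-1.011032*u - 0.815719)/(0.88*u + 0.71)^3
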